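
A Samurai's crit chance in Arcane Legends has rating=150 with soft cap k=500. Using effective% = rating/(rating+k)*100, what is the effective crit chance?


effective% = rating / (rating + k) * 100
= 150 / (150 + 500) * 100
= 150 / 650 * 100
= 0.230769 * 100
= 23.08%

23.08%


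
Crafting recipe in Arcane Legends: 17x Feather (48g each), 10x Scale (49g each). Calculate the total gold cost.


Cost breakdown:
  Feather: 17 * 48 = 816
  Scale: 10 * 49 = 490
Total = 816 + 490 = 1306

1306 gold


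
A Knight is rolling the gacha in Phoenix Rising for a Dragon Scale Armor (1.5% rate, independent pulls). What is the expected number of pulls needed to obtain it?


Expected pulls for a geometric distribution = 1/p = 100 / rate%
= 100 / 1.5
= 66.67

66.67 pulls


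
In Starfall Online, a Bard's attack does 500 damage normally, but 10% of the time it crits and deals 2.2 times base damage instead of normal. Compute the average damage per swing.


E[dmg] = base * (1 + crit_chance * (crit_mult - 1))
cc as decimal = 10/100 = 0.1
cm - 1 = 2.2 - 1 = 1.2
Bonus factor = 0.1 * 1.2 = 0.12
Total multiplier = 1 + 0.12 = 1.12
Expected damage = 500 * 1.12 = 560.00

560.00 damage


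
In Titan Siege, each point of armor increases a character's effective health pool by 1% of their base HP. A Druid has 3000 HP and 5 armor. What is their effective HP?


EHP = 3000 * (1 + 5/100)
= 3000 * (1 + 0.05)
= 3000 * 1.05
= 3150.0

3150.0 EHP


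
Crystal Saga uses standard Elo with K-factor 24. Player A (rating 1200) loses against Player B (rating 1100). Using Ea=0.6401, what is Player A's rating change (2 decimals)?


Elo update: delta = K * (S - Ea), where S = 0 (loses)
S - Ea = 0 - 0.6401 = -0.6401
Rating change = 24 * -0.6401
= -15.36

-15.36 rating points


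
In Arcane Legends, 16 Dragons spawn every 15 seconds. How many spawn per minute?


Spawns per minute = count * (60 / interval)
= 16 * (60 / 15)
= 16 * 4.0
= 64.0

64.0 per minute


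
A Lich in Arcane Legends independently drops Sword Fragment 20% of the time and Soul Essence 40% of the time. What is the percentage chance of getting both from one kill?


For independent events, P(both) = P(A) * P(B)
= 20% * 40%
= 800 / 100 %
= 8.0%

8.0%


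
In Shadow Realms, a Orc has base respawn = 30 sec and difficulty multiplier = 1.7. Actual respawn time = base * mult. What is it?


Respawn time = base * multiplier
= 30 * 1.7
= 51.0 seconds

51.0 seconds


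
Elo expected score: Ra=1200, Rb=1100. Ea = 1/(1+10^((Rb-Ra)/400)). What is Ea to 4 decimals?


Elo expected score: Ea = 1/(1 + 10^((Rb-Ra)/400))
Rb - Ra = 1100 - 1200 = -100
(Rb-Ra)/400 = -100/400 = -0.25
10^-0.25 = 0.562341
Ea = 1/(1 + 0.562341) = 1/1.562341 = 0.6401

0.6401


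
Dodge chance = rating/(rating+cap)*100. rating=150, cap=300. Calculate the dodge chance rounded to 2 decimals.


dodge% = 150 / (150 + 300) * 100
= 150 / 450 * 100
= 0.333333 * 100
= 33.33%

33.33%


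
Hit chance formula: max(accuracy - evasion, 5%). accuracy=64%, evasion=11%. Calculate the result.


accuracy - evasion = 64 - 11 = 53
Apply floor: max(53, 5) = 53
Hit chance = 53%

53%


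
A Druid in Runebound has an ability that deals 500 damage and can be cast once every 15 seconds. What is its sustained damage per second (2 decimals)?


DPS = damage / cooldown
= 500 / 15
= 33.33

33.33 DPS


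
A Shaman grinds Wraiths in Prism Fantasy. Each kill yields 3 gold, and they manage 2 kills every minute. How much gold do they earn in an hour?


Gold per minute = 3 * 2 = 6
Gold per hour = 6 * 60 = 360

360 gold/hour


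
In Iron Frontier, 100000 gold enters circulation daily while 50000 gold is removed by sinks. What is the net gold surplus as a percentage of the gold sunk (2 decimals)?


Net gold = 100000 - 50000 = 50000
Inflation rate = net / sunk * 100 = 50000 / 50000 * 100
= 1.0 * 100
= 100.00%

100.00%


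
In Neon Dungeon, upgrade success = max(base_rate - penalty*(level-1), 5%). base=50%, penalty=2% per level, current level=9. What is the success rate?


raw_rate = 50 - 2 * (9 - 1)
= 50 - 2 * 8
= 50 - 16
= 34
Apply floor: max(34, 5) = 34%

34%


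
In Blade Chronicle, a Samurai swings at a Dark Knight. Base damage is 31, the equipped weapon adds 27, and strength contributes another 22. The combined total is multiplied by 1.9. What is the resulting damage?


Sum base + weapon + str = 31 + 27 + 22 = 80
Multiply by 1.9:
80 * 1.9 = 152.0

152.0 damage


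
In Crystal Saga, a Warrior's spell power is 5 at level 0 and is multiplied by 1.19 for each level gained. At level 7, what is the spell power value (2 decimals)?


value = base * growth^level
= 5 * 1.19^7
= 5 * 3.379315
= 16.90

16.90 spell power


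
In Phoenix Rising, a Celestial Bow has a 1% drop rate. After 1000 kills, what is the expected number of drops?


Expected drops = kills * (drop_rate / 100)
= 1000 * (1 / 100)
= 1000 * 0.01
= 10.0

10.0 drops


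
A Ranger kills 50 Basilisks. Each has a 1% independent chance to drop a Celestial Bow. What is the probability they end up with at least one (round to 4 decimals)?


P(at least one) = 1 - P(none) = 1 - (1-p)^n
p = 1/100 = 0.01
1 - p = 0.99
(1 - p)^50 = 0.99^50 = 0.605006
P(at least one) = 1 - 0.605006 = 0.3950

0.3950


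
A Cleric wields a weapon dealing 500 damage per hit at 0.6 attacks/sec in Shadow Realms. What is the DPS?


DPS = damage * attack_speed
= 500 * 0.6
= 300.0

300.0 DPS


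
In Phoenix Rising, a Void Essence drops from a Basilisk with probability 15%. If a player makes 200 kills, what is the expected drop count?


Expected drops = kills * (drop_rate / 100)
= 200 * (15 / 100)
= 200 * 0.15
= 30.0

30.0 drops


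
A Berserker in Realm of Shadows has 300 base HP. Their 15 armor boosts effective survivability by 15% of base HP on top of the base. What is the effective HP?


EHP = 300 * (1 + 15/100)
= 300 * (1 + 0.15)
= 300 * 1.15
= 345.0

345.0 EHP


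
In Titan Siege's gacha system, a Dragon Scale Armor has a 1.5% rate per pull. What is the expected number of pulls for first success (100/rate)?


Expected pulls for a geometric distribution = 1/p = 100 / rate%
= 100 / 1.5
= 66.67

66.67 pulls


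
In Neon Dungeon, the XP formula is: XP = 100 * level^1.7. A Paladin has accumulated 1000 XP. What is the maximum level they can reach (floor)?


XP = 100 * level^1.7, so level = (XP / 100)^(1/1.7)
= (1000 / 100)^(1/1.7)
= 10.0^0.5882
= 3.8747
Floor: level = 3

level 3


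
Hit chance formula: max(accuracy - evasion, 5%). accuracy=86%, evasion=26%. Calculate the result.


accuracy - evasion = 86 - 26 = 60
Apply floor: max(60, 5) = 60
Hit chance = 60%

60%


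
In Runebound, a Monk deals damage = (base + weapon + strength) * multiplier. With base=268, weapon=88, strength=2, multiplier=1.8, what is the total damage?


Sum base + weapon + str = 268 + 88 + 2 = 358
Multiply by 1.8:
358 * 1.8 = 644.4

644.4 damage


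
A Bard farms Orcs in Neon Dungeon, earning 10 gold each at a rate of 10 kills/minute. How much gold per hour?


Gold per minute = 10 * 10 = 100
Gold per hour = 100 * 60 = 6000

6000 gold/hour


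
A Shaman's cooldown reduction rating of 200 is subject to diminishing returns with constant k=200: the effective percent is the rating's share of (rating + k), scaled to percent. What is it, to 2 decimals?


effective% = rating / (rating + k) * 100
= 200 / (200 + 200) * 100
= 200 / 400 * 100
= 0.5 * 100
= 50.00%

50.00%


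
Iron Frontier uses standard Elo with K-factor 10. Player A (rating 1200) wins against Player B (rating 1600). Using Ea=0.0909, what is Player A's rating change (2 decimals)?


Elo update: delta = K * (S - Ea), where S = 1 (wins)
S - Ea = 1 - 0.0909 = 0.9091
Rating change = 10 * 0.9091
= 9.09

9.09 rating points


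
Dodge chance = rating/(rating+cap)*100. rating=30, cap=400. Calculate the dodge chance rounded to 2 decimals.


dodge% = 30 / (30 + 400) * 100
= 30 / 430 * 100
= 0.069767 * 100
= 6.98%

6.98%


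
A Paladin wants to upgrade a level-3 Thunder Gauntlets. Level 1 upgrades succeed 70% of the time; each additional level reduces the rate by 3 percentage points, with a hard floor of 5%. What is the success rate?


raw_rate = 70 - 3 * (3 - 1)
= 70 - 3 * 2
= 70 - 6
= 64
Apply floor: max(64, 5) = 64%

64%


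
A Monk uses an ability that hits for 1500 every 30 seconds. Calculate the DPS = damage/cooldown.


DPS = damage / cooldown
= 1500 / 30
= 50.00

50.00 DPS


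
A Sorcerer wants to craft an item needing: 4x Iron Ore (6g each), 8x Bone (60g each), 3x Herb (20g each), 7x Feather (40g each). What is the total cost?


Cost breakdown:
  Iron Ore: 4 * 6 = 24
  Bone: 8 * 60 = 480
  Herb: 3 * 20 = 60
  Feather: 7 * 40 = 280
Total = 24 + 480 + 60 + 280 = 844

844 gold


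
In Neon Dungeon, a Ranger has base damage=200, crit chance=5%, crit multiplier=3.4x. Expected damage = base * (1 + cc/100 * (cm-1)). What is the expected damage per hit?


E[dmg] = base * (1 + crit_chance * (crit_mult - 1))
cc as decimal = 5/100 = 0.05
cm - 1 = 3.4 - 1 = 2.4
Bonus factor = 0.05 * 2.4 = 0.12
Total multiplier = 1 + 0.12 = 1.12
Expected damage = 200 * 1.12 = 224.00

224.00 damage


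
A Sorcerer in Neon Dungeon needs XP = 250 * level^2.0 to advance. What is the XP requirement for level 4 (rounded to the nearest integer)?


XP = 250 * level^2.0
Substitute level = 4:
XP = 250 * 4^2.0
= 250 * 16.0
= 4000

4000 XP


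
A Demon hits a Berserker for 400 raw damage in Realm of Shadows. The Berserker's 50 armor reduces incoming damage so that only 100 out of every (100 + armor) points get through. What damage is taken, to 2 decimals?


actual = 400 * 100 / (100 + 50)
= 400 * 100 / 150
= 40000 / 150
= 266.67

266.67 damage


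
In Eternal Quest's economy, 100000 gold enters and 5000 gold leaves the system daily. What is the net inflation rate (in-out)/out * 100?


Net gold = 100000 - 5000 = 95000
Inflation rate = net / sunk * 100 = 95000 / 5000 * 100
= 19.0 * 100
= 1900.00%

1900.00%


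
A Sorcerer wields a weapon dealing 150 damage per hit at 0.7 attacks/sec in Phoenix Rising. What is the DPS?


DPS = damage * attack_speed
= 150 * 0.7
= 105.0

105.0 DPS


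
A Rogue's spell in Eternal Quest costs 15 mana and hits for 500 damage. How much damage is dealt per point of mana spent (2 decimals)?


Efficiency = damage / mana
= 500 / 15
= 33.33

33.33 dmg/mana


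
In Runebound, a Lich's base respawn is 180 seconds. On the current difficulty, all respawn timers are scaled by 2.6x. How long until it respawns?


Respawn time = base * multiplier
= 180 * 2.6
= 468.0 seconds

468.0 seconds


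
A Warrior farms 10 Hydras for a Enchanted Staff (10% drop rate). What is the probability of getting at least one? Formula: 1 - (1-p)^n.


P(at least one) = 1 - P(none) = 1 - (1-p)^n
p = 10/100 = 0.1
1 - p = 0.9
(1 - p)^10 = 0.9^10 = 0.348678
P(at least one) = 1 - 0.348678 = 0.6513

0.6513


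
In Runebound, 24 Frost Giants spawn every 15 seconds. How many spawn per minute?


Spawns per minute = count * (60 / interval)
= 24 * (60 / 15)
= 24 * 4.0
= 96.0

96.0 per minute


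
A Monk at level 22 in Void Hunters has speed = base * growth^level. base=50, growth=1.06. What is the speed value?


value = base * growth^level
= 50 * 1.06^22
= 50 * 3.603537
= 180.18

180.18 speed


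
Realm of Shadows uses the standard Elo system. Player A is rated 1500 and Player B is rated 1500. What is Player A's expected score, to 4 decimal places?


Elo expected score: Ea = 1/(1 + 10^((Rb-Ra)/400))
Rb - Ra = 1500 - 1500 = 0
(Rb-Ra)/400 = 0/400 = 0.0
10^0.0 = 1.0
Ea = 1/(1 + 1.0) = 1/2.0 = 0.5000

0.5000


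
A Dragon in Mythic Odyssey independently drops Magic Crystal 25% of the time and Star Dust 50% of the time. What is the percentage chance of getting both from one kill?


For independent events, P(both) = P(A) * P(B)
= 25% * 50%
= 1250 / 100 %
= 12.5%

12.5%


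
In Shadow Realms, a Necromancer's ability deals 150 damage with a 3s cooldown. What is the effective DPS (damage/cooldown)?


DPS = damage / cooldown
= 150 / 3
= 50.00

50.00 DPS


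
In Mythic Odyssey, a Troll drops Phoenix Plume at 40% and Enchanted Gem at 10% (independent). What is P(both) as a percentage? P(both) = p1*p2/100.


For independent events, P(both) = P(A) * P(B)
= 40% * 10%
= 400 / 100 %
= 4.0%

4.0%


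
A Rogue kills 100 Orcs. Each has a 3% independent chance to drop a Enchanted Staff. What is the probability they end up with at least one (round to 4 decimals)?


P(at least one) = 1 - P(none) = 1 - (1-p)^n
p = 3/100 = 0.03
1 - p = 0.97
(1 - p)^100 = 0.97^100 = 0.047553
P(at least one) = 1 - 0.047553 = 0.9524

0.9524


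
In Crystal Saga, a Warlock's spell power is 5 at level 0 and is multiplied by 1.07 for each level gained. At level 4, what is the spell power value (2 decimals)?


value = base * growth^level
= 5 * 1.07^4
= 5 * 1.310796
= 6.55

6.55 spell power


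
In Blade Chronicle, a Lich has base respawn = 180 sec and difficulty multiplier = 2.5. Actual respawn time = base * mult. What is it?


Respawn time = base * multiplier
= 180 * 2.5
= 450.0 seconds

450.0 seconds


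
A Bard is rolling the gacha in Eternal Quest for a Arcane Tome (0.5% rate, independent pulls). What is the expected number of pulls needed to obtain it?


Expected pulls for a geometric distribution = 1/p = 100 / rate%
= 100 / 0.5
= 200.0

200.0 pulls


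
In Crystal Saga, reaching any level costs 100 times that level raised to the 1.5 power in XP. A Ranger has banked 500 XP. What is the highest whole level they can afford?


XP = 100 * level^1.5, so level = (XP / 100)^(1/1.5)
= (500 / 100)^(1/1.5)
= 5.0^0.6667
= 2.924
Floor: level = 2

level 2


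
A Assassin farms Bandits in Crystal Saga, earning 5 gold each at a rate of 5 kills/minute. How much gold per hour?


Gold per minute = 5 * 5 = 25
Gold per hour = 25 * 60 = 1500

1500 gold/hour


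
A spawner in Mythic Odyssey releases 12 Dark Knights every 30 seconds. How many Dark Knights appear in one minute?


Spawns per minute = count * (60 / interval)
= 12 * (60 / 30)
= 12 * 2.0
= 24.0

24.0 per minute


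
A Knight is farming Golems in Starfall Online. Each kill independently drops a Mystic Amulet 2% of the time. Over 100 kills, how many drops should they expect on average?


Expected drops = kills * (drop_rate / 100)
= 100 * (2 / 100)
= 100 * 0.02
= 2.0

2.0 drops


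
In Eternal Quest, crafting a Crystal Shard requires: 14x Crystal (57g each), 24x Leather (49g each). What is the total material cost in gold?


Cost breakdown:
  Crystal: 14 * 57 = 798
  Leather: 24 * 49 = 1176
Total = 798 + 1176 = 1974

1974 gold


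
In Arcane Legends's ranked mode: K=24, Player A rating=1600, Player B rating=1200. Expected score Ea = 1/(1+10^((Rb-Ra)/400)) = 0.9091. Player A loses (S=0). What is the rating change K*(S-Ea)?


Elo update: delta = K * (S - Ea), where S = 0 (loses)
S - Ea = 0 - 0.9091 = -0.9091
Rating change = 24 * -0.9091
= -21.82

-21.82 rating points


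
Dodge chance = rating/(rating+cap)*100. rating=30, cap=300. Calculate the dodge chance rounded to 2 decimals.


dodge% = 30 / (30 + 300) * 100
= 30 / 330 * 100
= 0.090909 * 100
= 9.09%

9.09%


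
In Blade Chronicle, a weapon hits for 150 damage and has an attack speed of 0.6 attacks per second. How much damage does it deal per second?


DPS = damage * attack_speed
= 150 * 0.6
= 90.0

90.0 DPS


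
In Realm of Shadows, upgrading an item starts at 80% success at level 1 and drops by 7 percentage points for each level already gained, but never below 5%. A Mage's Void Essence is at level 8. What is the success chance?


raw_rate = 80 - 7 * (8 - 1)
= 80 - 7 * 7
= 80 - 49
= 31
Apply floor: max(31, 5) = 31%

31%


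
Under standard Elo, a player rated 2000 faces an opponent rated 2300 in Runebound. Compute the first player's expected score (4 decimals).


Elo expected score: Ea = 1/(1 + 10^((Rb-Ra)/400))
Rb - Ra = 2300 - 2000 = 300
(Rb-Ra)/400 = 300/400 = 0.75
10^0.75 = 5.623413
Ea = 1/(1 + 5.623413) = 1/6.623413 = 0.1510

0.1510


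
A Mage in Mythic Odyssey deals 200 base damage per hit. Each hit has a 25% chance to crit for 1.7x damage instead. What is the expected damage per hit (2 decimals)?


E[dmg] = base * (1 + crit_chance * (crit_mult - 1))
cc as decimal = 25/100 = 0.25
cm - 1 = 1.7 - 1 = 0.7
Bonus factor = 0.25 * 0.7 = 0.175
Total multiplier = 1 + 0.175 = 1.175
Expected damage = 200 * 1.175 = 235.00

235.00 damage


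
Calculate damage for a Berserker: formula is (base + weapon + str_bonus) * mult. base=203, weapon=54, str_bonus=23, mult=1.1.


Sum base + weapon + str = 203 + 54 + 23 = 280
Multiply by 1.1:
280 * 1.1 = 308.0

308.0 damage


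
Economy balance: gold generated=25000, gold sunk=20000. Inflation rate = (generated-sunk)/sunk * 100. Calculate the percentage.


Net gold = 25000 - 20000 = 5000
Inflation rate = net / sunk * 100 = 5000 / 20000 * 100
= 0.25 * 100
= 25.00%

25.00%


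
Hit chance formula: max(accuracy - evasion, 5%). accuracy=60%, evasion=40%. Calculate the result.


accuracy - evasion = 60 - 40 = 20
Apply floor: max(20, 5) = 20
Hit chance = 20%

20%


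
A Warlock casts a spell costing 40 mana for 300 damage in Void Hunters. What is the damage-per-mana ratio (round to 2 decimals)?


Efficiency = damage / mana
= 300 / 40
= 7.50

7.50 dmg/mana


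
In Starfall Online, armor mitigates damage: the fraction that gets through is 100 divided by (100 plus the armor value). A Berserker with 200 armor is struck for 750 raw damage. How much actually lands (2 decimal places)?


actual = 750 * 100 / (100 + 200)
= 750 * 100 / 300
= 75000 / 300
= 250.00

250.00 damage


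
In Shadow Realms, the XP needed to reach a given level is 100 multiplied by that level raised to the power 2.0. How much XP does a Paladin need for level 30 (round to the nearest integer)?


XP = 100 * level^2.0
Substitute level = 30:
XP = 100 * 30^2.0
= 100 * 900.0
= 90000

90000 XP


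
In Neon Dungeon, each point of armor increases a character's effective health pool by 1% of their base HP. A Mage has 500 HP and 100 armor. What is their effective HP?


EHP = 500 * (1 + 100/100)
= 500 * (1 + 1.0)
= 500 * 2.0
= 1000.0

1000.0 EHP


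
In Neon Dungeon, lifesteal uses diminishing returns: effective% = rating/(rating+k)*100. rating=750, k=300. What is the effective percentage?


effective% = rating / (rating + k) * 100
= 750 / (750 + 300) * 100
= 750 / 1050 * 100
= 0.714286 * 100
= 71.43%

71.43%


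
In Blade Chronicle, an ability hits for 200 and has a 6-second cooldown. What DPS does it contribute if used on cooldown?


DPS = damage / cooldown
= 200 / 6
= 33.33

33.33 DPS


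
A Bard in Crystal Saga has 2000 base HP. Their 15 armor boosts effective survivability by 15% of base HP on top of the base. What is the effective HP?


EHP = 2000 * (1 + 15/100)
= 2000 * (1 + 0.15)
= 2000 * 1.15
= 2300.0

2300.0 EHP


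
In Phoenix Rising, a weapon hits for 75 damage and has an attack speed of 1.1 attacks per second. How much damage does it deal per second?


DPS = damage * attack_speed
= 75 * 1.1
= 82.5

82.5 DPS


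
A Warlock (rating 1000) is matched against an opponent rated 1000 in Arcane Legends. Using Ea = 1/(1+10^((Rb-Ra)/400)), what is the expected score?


Elo expected score: Ea = 1/(1 + 10^((Rb-Ra)/400))
Rb - Ra = 1000 - 1000 = 0
(Rb-Ra)/400 = 0/400 = 0.0
10^0.0 = 1.0
Ea = 1/(1 + 1.0) = 1/2.0 = 0.5000

0.5000


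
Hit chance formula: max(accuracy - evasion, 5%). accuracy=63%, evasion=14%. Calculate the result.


accuracy - evasion = 63 - 14 = 49
Apply floor: max(49, 5) = 49
Hit chance = 49%

49%


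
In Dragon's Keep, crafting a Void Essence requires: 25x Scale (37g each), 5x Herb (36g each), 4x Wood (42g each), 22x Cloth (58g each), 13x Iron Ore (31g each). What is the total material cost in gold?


Cost breakdown:
  Scale: 25 * 37 = 925
  Herb: 5 * 36 = 180
  Wood: 4 * 42 = 168
  Cloth: 22 * 58 = 1276
  Iron Ore: 13 * 31 = 403
Total = 925 + 180 + 168 + 1276 + 403 = 2952

2952 gold


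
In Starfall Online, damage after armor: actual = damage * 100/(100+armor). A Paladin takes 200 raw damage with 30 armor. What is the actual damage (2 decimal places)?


actual = 200 * 100 / (100 + 30)
= 200 * 100 / 130
= 20000 / 130
= 153.85

153.85 damage


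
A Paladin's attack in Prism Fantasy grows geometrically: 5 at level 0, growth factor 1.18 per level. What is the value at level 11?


value = base * growth^level
= 5 * 1.18^11
= 5 * 6.175926
= 30.88

30.88 attack


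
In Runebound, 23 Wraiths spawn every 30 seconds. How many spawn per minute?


Spawns per minute = count * (60 / interval)
= 23 * (60 / 30)
= 23 * 2.0
= 46.0

46.0 per minute


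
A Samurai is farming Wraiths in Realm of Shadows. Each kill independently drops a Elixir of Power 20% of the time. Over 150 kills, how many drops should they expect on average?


Expected drops = kills * (drop_rate / 100)
= 150 * (20 / 100)
= 150 * 0.2
= 30.0

30.0 drops


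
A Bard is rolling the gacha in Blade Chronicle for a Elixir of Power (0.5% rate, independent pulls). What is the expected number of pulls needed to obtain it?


Expected pulls for a geometric distribution = 1/p = 100 / rate%
= 100 / 0.5
= 200.0

200.0 pulls


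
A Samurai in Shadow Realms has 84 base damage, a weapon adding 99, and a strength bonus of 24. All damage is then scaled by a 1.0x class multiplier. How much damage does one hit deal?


Sum base + weapon + str = 84 + 99 + 24 = 207
Multiply by 1.0:
207 * 1.0 = 207.0

207.0 damage


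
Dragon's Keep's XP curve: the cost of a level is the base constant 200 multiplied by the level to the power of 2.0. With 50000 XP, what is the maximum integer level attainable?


XP = 200 * level^2.0, so level = (XP / 200)^(1/2.0)
= (50000 / 200)^(1/2.0)
= 250.0^0.5
= 15.8114
Floor: level = 15

level 15


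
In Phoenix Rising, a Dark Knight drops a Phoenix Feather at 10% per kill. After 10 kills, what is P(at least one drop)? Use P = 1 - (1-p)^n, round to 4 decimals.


P(at least one) = 1 - P(none) = 1 - (1-p)^n
p = 10/100 = 0.1
1 - p = 0.9
(1 - p)^10 = 0.9^10 = 0.348678
P(at least one) = 1 - 0.348678 = 0.6513

0.6513


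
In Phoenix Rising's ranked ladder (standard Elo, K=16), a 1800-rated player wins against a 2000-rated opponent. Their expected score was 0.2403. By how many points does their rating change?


Elo update: delta = K * (S - Ea), where S = 1 (wins)
S - Ea = 1 - 0.2403 = 0.7597
Rating change = 16 * 0.7597
= 12.16

12.16 rating points


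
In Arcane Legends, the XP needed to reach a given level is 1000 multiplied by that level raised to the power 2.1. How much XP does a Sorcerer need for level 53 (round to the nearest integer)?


XP = 1000 * level^2.1
Substitute level = 53:
XP = 1000 * 53^2.1
= 1000 * 4178.1048
= 4178105

4178105 XP


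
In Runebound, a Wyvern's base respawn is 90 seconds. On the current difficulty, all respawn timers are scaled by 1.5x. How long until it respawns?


Respawn time = base * multiplier
= 90 * 1.5
= 135.0 seconds

135.0 seconds


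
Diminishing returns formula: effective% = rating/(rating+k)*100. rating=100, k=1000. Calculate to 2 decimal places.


effective% = rating / (rating + k) * 100
= 100 / (100 + 1000) * 100
= 100 / 1100 * 100
= 0.090909 * 100
= 9.09%

9.09%


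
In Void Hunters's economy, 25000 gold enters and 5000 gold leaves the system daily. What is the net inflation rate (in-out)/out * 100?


Net gold = 25000 - 5000 = 20000
Inflation rate = net / sunk * 100 = 20000 / 5000 * 100
= 4.0 * 100
= 400.00%

400.00%


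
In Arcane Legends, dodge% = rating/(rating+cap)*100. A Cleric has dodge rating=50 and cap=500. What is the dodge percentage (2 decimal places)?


dodge% = 50 / (50 + 500) * 100
= 50 / 550 * 100
= 0.090909 * 100
= 9.09%

9.09%


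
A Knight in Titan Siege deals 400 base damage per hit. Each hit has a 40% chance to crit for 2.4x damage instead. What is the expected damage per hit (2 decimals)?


E[dmg] = base * (1 + crit_chance * (crit_mult - 1))
cc as decimal = 40/100 = 0.4
cm - 1 = 2.4 - 1 = 1.4
Bonus factor = 0.4 * 1.4 = 0.56
Total multiplier = 1 + 0.56 = 1.56
Expected damage = 400 * 1.56 = 624.00

624.00 damage


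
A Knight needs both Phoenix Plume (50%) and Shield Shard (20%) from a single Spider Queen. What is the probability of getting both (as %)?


For independent events, P(both) = P(A) * P(B)
= 50% * 20%
= 1000 / 100 %
= 10.0%

10.0%


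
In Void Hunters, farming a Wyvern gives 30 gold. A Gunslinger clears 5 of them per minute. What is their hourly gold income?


Gold per minute = 30 * 5 = 150
Gold per hour = 150 * 60 = 9000

9000 gold/hour


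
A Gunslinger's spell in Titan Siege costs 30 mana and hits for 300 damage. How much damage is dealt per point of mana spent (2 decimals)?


Efficiency = damage / mana
= 300 / 30
= 10.00

10.00 dmg/mana


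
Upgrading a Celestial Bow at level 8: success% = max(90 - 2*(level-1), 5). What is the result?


raw_rate = 90 - 2 * (8 - 1)
= 90 - 2 * 7
= 90 - 14
= 76
Apply floor: max(76, 5) = 76%

76%


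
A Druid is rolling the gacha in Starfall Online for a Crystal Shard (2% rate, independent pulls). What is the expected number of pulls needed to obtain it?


Expected pulls for a geometric distribution = 1/p = 100 / rate%
= 100 / 2
= 50.0

50.0 pulls


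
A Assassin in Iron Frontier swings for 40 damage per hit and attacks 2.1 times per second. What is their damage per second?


DPS = damage * attack_speed
= 40 * 2.1
= 84.0

84.0 DPS


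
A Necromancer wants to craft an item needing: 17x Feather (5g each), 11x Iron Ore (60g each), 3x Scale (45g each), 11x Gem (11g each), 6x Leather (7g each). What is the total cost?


Cost breakdown:
  Feather: 17 * 5 = 85
  Iron Ore: 11 * 60 = 660
  Scale: 3 * 45 = 135
  Gem: 11 * 11 = 121
  Leather: 6 * 7 = 42
Total = 85 + 660 + 135 + 121 + 42 = 1043

1043 gold


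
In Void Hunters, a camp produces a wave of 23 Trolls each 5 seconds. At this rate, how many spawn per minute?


Spawns per minute = count * (60 / interval)
= 23 * (60 / 5)
= 23 * 12.0
= 276.0

276.0 per minute


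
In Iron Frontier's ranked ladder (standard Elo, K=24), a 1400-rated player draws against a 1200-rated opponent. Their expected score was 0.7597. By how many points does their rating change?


Elo update: delta = K * (S - Ea), where S = 0.5 (draws)
S - Ea = 0.5 - 0.7597 = -0.2597
Rating change = 24 * -0.2597
= -6.23

-6.23 rating points


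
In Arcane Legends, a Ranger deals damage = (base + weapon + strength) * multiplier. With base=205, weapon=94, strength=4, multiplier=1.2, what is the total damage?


Sum base + weapon + str = 205 + 94 + 4 = 303
Multiply by 1.2:
303 * 1.2 = 363.6

363.6 damage


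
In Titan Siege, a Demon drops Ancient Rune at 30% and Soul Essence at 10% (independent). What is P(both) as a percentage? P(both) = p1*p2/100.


For independent events, P(both) = P(A) * P(B)
= 30% * 10%
= 300 / 100 %
= 3.0%

3.0%


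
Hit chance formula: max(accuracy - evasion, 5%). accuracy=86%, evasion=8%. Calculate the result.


accuracy - evasion = 86 - 8 = 78
Apply floor: max(78, 5) = 78
Hit chance = 78%

78%


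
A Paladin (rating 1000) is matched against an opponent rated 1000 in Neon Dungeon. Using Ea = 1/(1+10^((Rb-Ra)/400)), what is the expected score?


Elo expected score: Ea = 1/(1 + 10^((Rb-Ra)/400))
Rb - Ra = 1000 - 1000 = 0
(Rb-Ra)/400 = 0/400 = 0.0
10^0.0 = 1.0
Ea = 1/(1 + 1.0) = 1/2.0 = 0.5000

0.5000


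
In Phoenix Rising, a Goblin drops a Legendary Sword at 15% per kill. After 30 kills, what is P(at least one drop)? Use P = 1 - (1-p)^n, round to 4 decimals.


P(at least one) = 1 - P(none) = 1 - (1-p)^n
p = 15/100 = 0.15
1 - p = 0.85
(1 - p)^30 = 0.85^30 = 0.007631
P(at least one) = 1 - 0.007631 = 0.9924

0.9924


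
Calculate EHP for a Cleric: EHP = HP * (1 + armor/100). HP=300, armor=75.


EHP = 300 * (1 + 75/100)
= 300 * (1 + 0.75)
= 300 * 1.75
= 525.0

525.0 EHP


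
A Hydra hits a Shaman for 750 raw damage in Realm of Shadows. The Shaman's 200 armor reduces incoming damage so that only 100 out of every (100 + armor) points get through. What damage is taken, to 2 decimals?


actual = 750 * 100 / (100 + 200)
= 750 * 100 / 300
= 75000 / 300
= 250.00

250.00 damage


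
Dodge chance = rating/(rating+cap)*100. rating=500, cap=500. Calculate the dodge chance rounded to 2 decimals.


dodge% = 500 / (500 + 500) * 100
= 500 / 1000 * 100
= 0.5 * 100
= 50.00%

50.00%


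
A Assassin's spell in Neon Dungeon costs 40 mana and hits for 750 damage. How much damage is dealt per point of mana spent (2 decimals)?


Efficiency = damage / mana
= 750 / 40
= 18.75

18.75 dmg/mana


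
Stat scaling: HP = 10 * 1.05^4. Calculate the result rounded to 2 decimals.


value = base * growth^level
= 10 * 1.05^4
= 10 * 1.215506
= 12.16

12.16 HP


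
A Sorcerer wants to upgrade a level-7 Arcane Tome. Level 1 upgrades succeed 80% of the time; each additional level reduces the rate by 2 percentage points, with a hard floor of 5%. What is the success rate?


raw_rate = 80 - 2 * (7 - 1)
= 80 - 2 * 6
= 80 - 12
= 68
Apply floor: max(68, 5) = 68%

68%


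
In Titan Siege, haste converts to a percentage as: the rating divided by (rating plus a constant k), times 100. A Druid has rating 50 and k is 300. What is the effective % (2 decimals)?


effective% = rating / (rating + k) * 100
= 50 / (50 + 300) * 100
= 50 / 350 * 100
= 0.142857 * 100
= 14.29%

14.29%


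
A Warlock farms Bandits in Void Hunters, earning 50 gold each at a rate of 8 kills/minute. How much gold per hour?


Gold per minute = 50 * 8 = 400
Gold per hour = 400 * 60 = 24000

24000 gold/hour


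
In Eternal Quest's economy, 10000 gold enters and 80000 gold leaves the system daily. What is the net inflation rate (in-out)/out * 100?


Net gold = 10000 - 80000 = -70000
Inflation rate = net / sunk * 100 = -70000 / 80000 * 100
= -0.875 * 100
= -87.50%

-87.50%


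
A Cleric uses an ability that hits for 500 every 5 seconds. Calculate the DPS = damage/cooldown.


DPS = damage / cooldown
= 500 / 5
= 100.00

100.00 DPS


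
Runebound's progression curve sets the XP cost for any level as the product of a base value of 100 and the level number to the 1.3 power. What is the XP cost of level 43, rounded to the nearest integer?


XP = 100 * level^1.3
Substitute level = 43:
XP = 100 * 43^1.3
= 100 * 132.8951
= 13290

13290 XP


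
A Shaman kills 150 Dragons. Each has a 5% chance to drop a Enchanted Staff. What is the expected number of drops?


Expected drops = kills * (drop_rate / 100)
= 150 * (5 / 100)
= 150 * 0.05
= 7.5

7.5 drops


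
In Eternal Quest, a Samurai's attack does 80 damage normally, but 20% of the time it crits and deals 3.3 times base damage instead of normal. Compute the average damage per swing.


E[dmg] = base * (1 + crit_chance * (crit_mult - 1))
cc as decimal = 20/100 = 0.2
cm - 1 = 3.3 - 1 = 2.3
Bonus factor = 0.2 * 2.3 = 0.46
Total multiplier = 1 + 0.46 = 1.46
Expected damage = 80 * 1.46 = 116.80

116.80 damage


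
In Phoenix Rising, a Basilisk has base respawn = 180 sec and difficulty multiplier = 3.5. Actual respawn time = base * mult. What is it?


Respawn time = base * multiplier
= 180 * 3.5
= 630.0 seconds

630.0 seconds


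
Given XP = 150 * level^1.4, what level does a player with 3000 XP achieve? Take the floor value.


XP = 150 * level^1.4, so level = (XP / 150)^(1/1.4)
= (3000 / 150)^(1/1.4)
= 20.0^0.7143
= 8.4978
Floor: level = 8

level 8


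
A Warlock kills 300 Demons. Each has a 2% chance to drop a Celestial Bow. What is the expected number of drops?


Expected drops = kills * (drop_rate / 100)
= 300 * (2 / 100)
= 300 * 0.02
= 6.0

6.0 drops


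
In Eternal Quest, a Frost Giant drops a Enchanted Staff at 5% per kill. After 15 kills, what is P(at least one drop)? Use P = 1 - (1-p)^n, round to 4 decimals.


P(at least one) = 1 - P(none) = 1 - (1-p)^n
p = 5/100 = 0.05
1 - p = 0.95
(1 - p)^15 = 0.95^15 = 0.463291
P(at least one) = 1 - 0.463291 = 0.5367

0.5367


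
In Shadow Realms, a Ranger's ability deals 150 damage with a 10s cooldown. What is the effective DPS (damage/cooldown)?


DPS = damage / cooldown
= 150 / 10
= 15.00

15.00 DPS


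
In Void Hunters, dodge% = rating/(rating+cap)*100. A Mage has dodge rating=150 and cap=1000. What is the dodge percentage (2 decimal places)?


dodge% = 150 / (150 + 1000) * 100
= 150 / 1150 * 100
= 0.130435 * 100
= 13.04%

13.04%


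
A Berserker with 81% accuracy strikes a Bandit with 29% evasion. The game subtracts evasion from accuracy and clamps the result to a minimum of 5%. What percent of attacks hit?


accuracy - evasion = 81 - 29 = 52
Apply floor: max(52, 5) = 52
Hit chance = 52%

52%


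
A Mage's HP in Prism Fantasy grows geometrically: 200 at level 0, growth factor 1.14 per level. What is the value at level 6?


value = base * growth^level
= 200 * 1.14^6
= 200 * 2.194973
= 438.99

438.99 HP


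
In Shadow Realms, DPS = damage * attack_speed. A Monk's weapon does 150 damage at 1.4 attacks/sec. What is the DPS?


DPS = damage * attack_speed
= 150 * 1.4
= 210.0

210.0 DPS


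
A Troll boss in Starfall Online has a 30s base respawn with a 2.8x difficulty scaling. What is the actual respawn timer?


Respawn time = base * multiplier
= 30 * 2.8
= 84.0 seconds

84.0 seconds


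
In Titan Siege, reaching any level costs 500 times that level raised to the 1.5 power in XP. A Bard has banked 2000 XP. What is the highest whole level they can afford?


XP = 500 * level^1.5, so level = (XP / 500)^(1/1.5)
= (2000 / 500)^(1/1.5)
= 4.0^0.6667
= 2.5198
Floor: level = 2

level 2


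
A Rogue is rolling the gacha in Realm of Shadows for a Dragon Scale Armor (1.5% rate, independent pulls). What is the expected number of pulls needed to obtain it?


Expected pulls for a geometric distribution = 1/p = 100 / rate%
= 100 / 1.5
= 66.67

66.67 pulls


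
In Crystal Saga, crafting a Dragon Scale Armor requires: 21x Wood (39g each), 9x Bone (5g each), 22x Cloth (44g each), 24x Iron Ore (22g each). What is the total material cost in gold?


Cost breakdown:
  Wood: 21 * 39 = 819
  Bone: 9 * 5 = 45
  Cloth: 22 * 44 = 968
  Iron Ore: 24 * 22 = 528
Total = 819 + 45 + 968 + 528 = 2360

2360 gold


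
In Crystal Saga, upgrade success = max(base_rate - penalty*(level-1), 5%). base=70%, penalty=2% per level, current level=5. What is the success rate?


raw_rate = 70 - 2 * (5 - 1)
= 70 - 2 * 4
= 70 - 8
= 62
Apply floor: max(62, 5) = 62%

62%


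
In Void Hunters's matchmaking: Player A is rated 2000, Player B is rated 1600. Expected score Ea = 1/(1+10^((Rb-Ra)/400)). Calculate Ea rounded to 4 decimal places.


Elo expected score: Ea = 1/(1 + 10^((Rb-Ra)/400))
Rb - Ra = 1600 - 2000 = -400
(Rb-Ra)/400 = -400/400 = -1.0
10^-1.0 = 0.1
Ea = 1/(1 + 0.1) = 1/1.1 = 0.9091

0.9091


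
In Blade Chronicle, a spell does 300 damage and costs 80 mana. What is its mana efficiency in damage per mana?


Efficiency = damage / mana
= 300 / 80
= 3.75

3.75 dmg/mana


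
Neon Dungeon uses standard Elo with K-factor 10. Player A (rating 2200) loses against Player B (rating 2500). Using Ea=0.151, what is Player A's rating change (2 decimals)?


Elo update: delta = K * (S - Ea), where S = 0 (loses)
S - Ea = 0 - 0.151 = -0.151
Rating change = 10 * -0.151
= -1.51

-1.51 rating points


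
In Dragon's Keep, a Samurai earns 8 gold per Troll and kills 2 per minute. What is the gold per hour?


Gold per minute = 8 * 2 = 16
Gold per hour = 16 * 60 = 960

960 gold/hour


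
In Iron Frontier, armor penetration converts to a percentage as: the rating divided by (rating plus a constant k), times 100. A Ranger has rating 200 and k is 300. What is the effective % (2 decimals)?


effective% = rating / (rating + k) * 100
= 200 / (200 + 300) * 100
= 200 / 500 * 100
= 0.4 * 100
= 40.00%

40.00%


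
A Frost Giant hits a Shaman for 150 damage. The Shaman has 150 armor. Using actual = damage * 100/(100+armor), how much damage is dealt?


actual = 150 * 100 / (100 + 150)
= 150 * 100 / 250
= 15000 / 250
= 60.00

60.00 damage


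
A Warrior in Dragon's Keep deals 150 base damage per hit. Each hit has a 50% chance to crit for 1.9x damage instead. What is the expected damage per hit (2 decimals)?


E[dmg] = base * (1 + crit_chance * (crit_mult - 1))
cc as decimal = 50/100 = 0.5
cm - 1 = 1.9 - 1 = 0.9
Bonus factor = 0.5 * 0.9 = 0.45
Total multiplier = 1 + 0.45 = 1.45
Expected damage = 150 * 1.45 = 217.50

217.50 damage


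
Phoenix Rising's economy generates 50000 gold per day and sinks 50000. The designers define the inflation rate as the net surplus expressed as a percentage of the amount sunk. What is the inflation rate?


Net gold = 50000 - 50000 = 0
Inflation rate = net / sunk * 100 = 0 / 50000 * 100
= 0.0 * 100
= 0.00%

0.00%


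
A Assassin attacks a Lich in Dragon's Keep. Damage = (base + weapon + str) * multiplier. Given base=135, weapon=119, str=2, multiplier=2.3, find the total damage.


Sum base + weapon + str = 135 + 119 + 2 = 256
Multiply by 2.3:
256 * 2.3 = 588.8

588.8 damage


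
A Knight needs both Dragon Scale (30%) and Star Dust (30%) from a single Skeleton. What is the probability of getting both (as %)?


For independent events, P(both) = P(A) * P(B)
= 30% * 30%
= 900 / 100 %
= 9.0%

9.0%


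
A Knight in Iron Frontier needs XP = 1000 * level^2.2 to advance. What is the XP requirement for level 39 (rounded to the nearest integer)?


XP = 1000 * level^2.2
Substitute level = 39:
XP = 1000 * 39^2.2
= 1000 * 3164.7699
= 3164770

3164770 XP


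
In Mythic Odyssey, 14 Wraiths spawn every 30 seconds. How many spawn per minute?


Spawns per minute = count * (60 / interval)
= 14 * (60 / 30)
= 14 * 2.0
= 28.0

28.0 per minute


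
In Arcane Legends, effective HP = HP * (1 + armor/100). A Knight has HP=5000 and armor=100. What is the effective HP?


EHP = 5000 * (1 + 100/100)
= 5000 * (1 + 1.0)
= 5000 * 2.0
= 10000.0

10000.0 EHP


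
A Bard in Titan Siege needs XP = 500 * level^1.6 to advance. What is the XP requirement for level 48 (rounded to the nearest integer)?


XP = 500 * level^1.6
Substitute level = 48:
XP = 500 * 48^1.6
= 500 * 489.763
= 244882

244882 XP


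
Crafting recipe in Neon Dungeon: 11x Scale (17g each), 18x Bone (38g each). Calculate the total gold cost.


Cost breakdown:
  Scale: 11 * 17 = 187
  Bone: 18 * 38 = 684
Total = 187 + 684 = 871

871 gold


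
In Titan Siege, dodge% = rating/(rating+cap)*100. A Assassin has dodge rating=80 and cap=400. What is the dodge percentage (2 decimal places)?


dodge% = 80 / (80 + 400) * 100
= 80 / 480 * 100
= 0.166667 * 100
= 16.67%

16.67%


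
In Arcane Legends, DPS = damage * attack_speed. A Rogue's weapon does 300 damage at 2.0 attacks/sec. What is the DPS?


DPS = damage * attack_speed
= 300 * 2.0
= 600.0

600.0 DPS


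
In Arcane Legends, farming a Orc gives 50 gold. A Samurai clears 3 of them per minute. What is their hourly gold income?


Gold per minute = 50 * 3 = 150
Gold per hour = 150 * 60 = 9000

9000 gold/hour


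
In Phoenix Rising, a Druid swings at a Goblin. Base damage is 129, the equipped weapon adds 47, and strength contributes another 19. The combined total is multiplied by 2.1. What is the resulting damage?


Sum base + weapon + str = 129 + 47 + 19 = 195
Multiply by 2.1:
195 * 2.1 = 409.5

409.5 damage


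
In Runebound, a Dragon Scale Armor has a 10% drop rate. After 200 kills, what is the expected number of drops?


Expected drops = kills * (drop_rate / 100)
= 200 * (10 / 100)
= 200 * 0.1
= 20.0

20.0 drops
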